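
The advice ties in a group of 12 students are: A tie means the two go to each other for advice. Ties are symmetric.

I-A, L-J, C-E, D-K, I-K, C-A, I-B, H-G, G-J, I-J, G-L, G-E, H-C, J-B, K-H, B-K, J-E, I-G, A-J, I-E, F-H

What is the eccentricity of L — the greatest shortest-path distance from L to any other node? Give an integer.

4

Distances from L: A:2, B:2, C:3, D:4, E:2, F:3, G:1, H:2, I:2, J:1, K:3.
The largest is 4 (to D), so the eccentricity of L is 4.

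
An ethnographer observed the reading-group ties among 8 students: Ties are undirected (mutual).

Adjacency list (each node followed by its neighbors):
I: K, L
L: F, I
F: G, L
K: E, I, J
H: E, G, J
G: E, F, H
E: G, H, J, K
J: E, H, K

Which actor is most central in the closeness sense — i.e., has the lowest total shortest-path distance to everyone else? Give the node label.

Farness (sum of distances to all others) for each node — E:11, F:14, G:12, H:13, I:14, J:13, K:12, L:15.
The smallest farness is 11, for E, so E has the highest closeness.

E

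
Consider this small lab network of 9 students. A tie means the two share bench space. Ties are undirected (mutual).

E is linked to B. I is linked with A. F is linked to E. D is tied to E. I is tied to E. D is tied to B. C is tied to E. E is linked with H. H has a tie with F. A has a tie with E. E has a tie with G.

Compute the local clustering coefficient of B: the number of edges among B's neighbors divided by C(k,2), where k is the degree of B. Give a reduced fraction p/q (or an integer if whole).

1

B's neighbors: D and E (k = 2).
Possible neighbor pairs: C(2,2) = 1. Edges among them: D–E → e = 1.
Clustering(B) = 1/1.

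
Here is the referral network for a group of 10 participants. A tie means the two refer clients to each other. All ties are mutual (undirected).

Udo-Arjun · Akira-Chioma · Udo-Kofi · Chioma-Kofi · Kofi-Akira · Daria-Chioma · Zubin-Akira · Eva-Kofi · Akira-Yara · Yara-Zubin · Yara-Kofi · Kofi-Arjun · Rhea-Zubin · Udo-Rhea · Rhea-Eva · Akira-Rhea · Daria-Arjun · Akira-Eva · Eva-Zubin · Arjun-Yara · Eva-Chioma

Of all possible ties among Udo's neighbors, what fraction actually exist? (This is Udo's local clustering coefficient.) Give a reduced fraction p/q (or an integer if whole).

1/3

Udo's neighbors: Arjun, Kofi, and Rhea (k = 3).
Possible neighbor pairs: C(3,2) = 3. Edges among them: Arjun–Kofi → e = 1.
Clustering(Udo) = 1/3.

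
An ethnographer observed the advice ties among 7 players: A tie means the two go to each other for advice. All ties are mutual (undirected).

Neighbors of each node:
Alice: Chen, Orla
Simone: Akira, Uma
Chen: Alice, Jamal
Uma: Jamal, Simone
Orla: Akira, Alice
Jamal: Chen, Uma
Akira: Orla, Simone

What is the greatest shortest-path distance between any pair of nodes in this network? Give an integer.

Eccentricity of each node (its greatest distance to any other): Akira:3, Alice:3, Chen:3, Jamal:3, Orla:3, Simone:3, Uma:3.
The maximum eccentricity is 3, realized for instance by the pair Chen–Akira via Chen – Alice – Orla – Akira. So the diameter is 3.

3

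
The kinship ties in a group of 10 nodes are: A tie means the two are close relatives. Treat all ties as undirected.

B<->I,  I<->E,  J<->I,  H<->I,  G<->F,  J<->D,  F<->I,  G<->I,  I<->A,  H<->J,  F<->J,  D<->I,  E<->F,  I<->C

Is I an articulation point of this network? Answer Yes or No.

Yes

Removing I leaves {D, E, F, G, H, and J} with no path to {B}, so the network splits into 4 components. I is a cut vertex.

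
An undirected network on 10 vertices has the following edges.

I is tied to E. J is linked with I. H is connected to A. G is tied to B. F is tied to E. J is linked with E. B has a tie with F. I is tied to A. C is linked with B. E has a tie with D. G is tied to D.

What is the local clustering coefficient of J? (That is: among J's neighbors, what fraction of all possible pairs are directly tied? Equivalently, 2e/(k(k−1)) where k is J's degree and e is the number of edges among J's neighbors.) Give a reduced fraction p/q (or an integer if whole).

J's neighbors: E and I (k = 2).
Possible neighbor pairs: C(2,2) = 1. Edges among them: E–I → e = 1.
Clustering(J) = 1/1.

1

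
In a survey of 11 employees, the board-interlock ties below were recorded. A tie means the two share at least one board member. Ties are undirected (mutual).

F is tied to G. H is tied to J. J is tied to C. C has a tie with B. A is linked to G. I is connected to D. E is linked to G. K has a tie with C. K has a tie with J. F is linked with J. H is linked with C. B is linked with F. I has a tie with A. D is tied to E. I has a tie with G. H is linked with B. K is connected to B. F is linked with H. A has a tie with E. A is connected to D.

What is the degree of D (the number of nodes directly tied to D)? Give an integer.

3

D is directly tied to A, E, and I. That is 3 neighbors, so the degree of D is 3.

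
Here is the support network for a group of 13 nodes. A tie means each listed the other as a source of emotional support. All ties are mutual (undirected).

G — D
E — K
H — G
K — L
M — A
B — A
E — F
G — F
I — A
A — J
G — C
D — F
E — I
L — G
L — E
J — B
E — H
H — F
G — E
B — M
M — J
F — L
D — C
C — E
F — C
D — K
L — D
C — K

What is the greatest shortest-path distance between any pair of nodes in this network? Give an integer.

5

Eccentricity of each node (its greatest distance to any other): A:4, B:5, C:4, D:5, E:3, F:4, G:4, H:4, I:3, J:5, K:4, L:4, M:5.
The maximum eccentricity is 5, realized for instance by the pair M–D via M – A – I – E – K – D. So the diameter is 5.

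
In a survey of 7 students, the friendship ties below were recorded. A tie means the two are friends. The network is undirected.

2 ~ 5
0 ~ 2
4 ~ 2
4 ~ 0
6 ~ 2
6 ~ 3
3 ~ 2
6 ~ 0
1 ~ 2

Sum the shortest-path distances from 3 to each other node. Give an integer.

Distances from 3: 0:2, 1:2, 2:1, 4:2, 5:2, 6:1.
Sum = 2 + 2 + 1 + 2 + 2 + 1 = 10.

10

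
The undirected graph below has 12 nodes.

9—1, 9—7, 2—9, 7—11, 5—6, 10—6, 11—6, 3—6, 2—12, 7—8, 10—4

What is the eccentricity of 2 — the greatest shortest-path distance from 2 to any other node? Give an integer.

6

Distances from 2: 1:2, 3:5, 4:6, 5:5, 6:4, 7:2, 8:3, 9:1, 10:5, 11:3, 12:1.
The largest is 6 (to 4), so the eccentricity of 2 is 6.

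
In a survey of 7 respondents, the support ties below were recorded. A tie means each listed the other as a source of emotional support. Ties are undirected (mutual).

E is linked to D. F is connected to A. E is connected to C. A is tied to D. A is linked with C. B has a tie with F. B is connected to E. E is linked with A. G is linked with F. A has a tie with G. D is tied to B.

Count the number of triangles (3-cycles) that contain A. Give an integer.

A's neighbors: C, D, E, F, and G.
Neighbor pairs that are themselves tied: A–C–E; A–D–E; A–F–G. Each forms one triangle with A, for 3 in total.

3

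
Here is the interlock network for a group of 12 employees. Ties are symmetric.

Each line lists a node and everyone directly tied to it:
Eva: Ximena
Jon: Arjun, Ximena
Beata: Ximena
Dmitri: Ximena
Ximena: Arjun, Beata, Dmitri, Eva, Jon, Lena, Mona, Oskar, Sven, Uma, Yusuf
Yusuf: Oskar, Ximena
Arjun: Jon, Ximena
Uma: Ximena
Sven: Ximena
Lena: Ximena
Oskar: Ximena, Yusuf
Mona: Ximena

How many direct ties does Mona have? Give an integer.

Mona is directly tied to Ximena. That is 1 neighbor, so the degree of Mona is 1.

1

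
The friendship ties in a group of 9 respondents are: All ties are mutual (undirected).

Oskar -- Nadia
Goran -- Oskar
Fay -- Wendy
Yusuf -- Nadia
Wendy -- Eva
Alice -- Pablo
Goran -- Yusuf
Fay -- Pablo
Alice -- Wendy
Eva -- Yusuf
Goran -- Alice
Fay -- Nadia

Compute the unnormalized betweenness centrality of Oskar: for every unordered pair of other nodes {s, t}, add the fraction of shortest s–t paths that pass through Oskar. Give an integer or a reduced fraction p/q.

Pairs whose geodesics pass through Oskar — Alice–Nadia: 1/4; Fay–Goran: 1/4; Nadia–Goran: 1/2.
All other pairs contribute 0.
Summing the contributions gives betweenness(Oskar) = 1.

1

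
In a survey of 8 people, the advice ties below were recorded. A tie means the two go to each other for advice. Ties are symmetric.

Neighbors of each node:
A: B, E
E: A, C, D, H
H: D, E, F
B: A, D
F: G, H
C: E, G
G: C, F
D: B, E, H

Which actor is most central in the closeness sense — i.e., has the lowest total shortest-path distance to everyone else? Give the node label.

Farness (sum of distances to all others) for each node — A:14, B:16, C:13, D:12, E:10, F:14, G:16, H:11.
The smallest farness is 10, for E, so E has the highest closeness.

E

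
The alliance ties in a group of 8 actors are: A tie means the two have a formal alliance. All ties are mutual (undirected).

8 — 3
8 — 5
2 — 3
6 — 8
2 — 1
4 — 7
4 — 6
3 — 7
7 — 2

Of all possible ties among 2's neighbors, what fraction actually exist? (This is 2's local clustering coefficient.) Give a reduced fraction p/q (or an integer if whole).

2's neighbors: 1, 3, and 7 (k = 3).
Possible neighbor pairs: C(3,2) = 3. Edges among them: 3–7 → e = 1.
Clustering(2) = 1/3.

1/3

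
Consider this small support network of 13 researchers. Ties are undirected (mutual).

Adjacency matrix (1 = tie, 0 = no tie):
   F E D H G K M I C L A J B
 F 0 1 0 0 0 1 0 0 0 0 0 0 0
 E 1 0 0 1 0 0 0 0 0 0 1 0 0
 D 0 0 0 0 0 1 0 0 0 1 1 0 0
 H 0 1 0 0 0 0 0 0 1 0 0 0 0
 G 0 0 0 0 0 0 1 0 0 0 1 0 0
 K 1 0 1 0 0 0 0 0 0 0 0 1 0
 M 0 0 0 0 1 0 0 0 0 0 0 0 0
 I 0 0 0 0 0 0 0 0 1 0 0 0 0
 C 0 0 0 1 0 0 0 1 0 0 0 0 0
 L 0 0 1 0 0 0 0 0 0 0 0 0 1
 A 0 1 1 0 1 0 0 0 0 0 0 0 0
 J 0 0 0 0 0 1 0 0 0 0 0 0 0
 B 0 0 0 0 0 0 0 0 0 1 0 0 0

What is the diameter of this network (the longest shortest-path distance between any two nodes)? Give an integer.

7

Eccentricity of each node (its greatest distance to any other): A:4, B:7, C:6, D:5, E:4, F:4, G:5, H:5, I:7, J:6, K:5, L:6, M:6.
The maximum eccentricity is 7, realized for instance by the pair I–B via I – C – H – E – A – D – L – B. So the diameter is 7.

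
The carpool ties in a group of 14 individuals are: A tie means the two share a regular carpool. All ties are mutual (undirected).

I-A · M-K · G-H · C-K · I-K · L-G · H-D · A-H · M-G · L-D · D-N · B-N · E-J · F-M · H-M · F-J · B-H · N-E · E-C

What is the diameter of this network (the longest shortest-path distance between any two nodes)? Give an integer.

4

Eccentricity of each node (its greatest distance to any other): A:4, B:3, C:4, D:3, E:4, F:3, G:4, H:3, I:4, J:4, K:3, L:4, M:3, N:4.
The maximum eccentricity is 4, realized for instance by the pair A–E via A – I – K – C – E. So the diameter is 4.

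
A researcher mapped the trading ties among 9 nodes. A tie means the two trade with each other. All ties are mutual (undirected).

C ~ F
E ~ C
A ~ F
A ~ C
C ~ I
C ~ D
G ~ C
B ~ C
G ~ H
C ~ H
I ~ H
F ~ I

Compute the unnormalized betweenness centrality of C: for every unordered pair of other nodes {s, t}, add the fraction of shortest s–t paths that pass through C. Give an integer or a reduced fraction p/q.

Pairs whose geodesics pass through C — F–B: 1; F–D: 1; F–H: 1/2; F–E: 1; F–G: 1; B–D: 1; B–A: 1; B–H: 1; B–E: 1; B–I: 1; B–G: 1; D–A: 1; D–H: 1; D–E: 1 … (+10 more pairs).
All other pairs contribute 0.
Summing the contributions gives betweenness(C) = 45/2.

45/2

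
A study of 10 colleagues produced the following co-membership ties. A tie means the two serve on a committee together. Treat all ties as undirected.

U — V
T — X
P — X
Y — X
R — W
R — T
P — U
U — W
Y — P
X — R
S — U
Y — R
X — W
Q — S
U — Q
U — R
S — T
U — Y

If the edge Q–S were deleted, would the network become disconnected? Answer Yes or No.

No

Even without that edge, Q still reaches S via Q – U – S, so the network stays connected. Not a bridge.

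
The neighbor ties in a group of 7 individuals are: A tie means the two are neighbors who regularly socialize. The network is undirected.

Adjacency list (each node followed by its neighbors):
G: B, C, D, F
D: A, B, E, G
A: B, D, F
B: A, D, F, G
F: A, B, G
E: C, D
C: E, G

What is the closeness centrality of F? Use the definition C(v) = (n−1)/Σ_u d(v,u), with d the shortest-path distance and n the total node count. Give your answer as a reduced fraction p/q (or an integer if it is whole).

3/5

Distances from F: A:1, B:1, C:2, D:2, E:3, G:1. Sum = 10.
n = 7, so closeness = 6/10 = 3/5.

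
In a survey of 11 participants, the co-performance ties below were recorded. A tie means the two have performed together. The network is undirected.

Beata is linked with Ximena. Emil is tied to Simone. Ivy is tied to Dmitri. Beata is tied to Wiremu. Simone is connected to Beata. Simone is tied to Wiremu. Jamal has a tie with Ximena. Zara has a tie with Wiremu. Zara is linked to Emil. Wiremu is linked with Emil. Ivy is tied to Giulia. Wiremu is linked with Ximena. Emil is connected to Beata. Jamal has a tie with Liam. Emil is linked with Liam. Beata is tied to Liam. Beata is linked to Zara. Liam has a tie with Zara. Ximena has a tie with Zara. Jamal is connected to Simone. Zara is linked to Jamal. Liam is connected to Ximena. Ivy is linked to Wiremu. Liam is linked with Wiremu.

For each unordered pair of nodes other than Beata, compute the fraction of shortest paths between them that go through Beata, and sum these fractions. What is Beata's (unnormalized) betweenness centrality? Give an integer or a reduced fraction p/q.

13/12

Pairs whose geodesics pass through Beata — Emil–Ximena: 1/4; Ximena–Simone: 1/3; Simone–Zara: 1/4; Simone–Liam: 1/4.
All other pairs contribute 0.
Summing the contributions gives betweenness(Beata) = 13/12.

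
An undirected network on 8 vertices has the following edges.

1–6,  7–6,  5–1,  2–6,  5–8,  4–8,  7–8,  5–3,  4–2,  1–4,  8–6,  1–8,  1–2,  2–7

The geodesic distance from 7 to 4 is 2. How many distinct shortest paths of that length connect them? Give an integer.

2

The shortest distance is 2. The length-2 paths are: 7–8–4; 7–2–4.
That gives 2 distinct shortest paths.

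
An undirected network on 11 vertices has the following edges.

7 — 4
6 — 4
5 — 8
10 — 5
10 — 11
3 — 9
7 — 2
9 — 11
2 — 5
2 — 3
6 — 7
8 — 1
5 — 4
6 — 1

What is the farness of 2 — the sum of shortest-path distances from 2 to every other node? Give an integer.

Distances from 2: 1:3, 3:1, 4:2, 5:1, 6:2, 7:1, 8:2, 9:2, 10:2, 11:3.
Sum = 3 + 1 + 2 + 1 + 2 + 1 + 2 + 2 + 2 + 3 = 19.

19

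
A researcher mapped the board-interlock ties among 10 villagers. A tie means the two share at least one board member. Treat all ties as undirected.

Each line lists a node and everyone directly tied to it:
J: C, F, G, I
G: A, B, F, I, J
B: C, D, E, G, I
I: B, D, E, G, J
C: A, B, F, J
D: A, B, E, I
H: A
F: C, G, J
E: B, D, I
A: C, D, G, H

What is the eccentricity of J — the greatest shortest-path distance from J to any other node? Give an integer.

Distances from J: A:2, B:2, C:1, D:2, E:2, F:1, G:1, H:3, I:1.
The largest is 3 (to H), so the eccentricity of J is 3.

3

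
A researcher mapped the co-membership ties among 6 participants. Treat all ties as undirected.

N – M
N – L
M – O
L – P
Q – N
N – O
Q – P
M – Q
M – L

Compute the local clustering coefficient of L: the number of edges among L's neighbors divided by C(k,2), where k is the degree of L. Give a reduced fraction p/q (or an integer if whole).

L's neighbors: M, N, and P (k = 3).
Possible neighbor pairs: C(3,2) = 3. Edges among them: M–N → e = 1.
Clustering(L) = 1/3.

1/3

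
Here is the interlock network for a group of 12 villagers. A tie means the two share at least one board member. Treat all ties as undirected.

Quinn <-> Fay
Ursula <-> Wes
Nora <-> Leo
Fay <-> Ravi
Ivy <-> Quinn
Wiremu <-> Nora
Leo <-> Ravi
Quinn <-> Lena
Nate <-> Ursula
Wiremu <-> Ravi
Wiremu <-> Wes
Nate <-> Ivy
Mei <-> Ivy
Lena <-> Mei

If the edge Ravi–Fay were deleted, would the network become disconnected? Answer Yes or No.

No

Even without that edge, Ravi still reaches Fay via Ravi – Wiremu – Wes – Ursula – Nate – Ivy – Quinn – Fay, so the network stays connected. Not a bridge.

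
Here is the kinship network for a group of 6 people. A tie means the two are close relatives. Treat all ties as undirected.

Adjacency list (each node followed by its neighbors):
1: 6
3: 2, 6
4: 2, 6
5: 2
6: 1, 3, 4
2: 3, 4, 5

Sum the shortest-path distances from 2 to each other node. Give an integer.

Distances from 2: 1:3, 3:1, 4:1, 5:1, 6:2.
Sum = 3 + 1 + 1 + 1 + 2 = 8.

8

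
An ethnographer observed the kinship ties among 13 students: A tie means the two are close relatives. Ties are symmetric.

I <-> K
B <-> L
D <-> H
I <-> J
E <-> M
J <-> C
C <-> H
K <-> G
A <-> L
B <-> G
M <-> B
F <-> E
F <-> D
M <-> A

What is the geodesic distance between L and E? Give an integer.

One shortest route is L – B – M – E, which uses 3 edges, and at distance 2 from L we only reach {G, M}, which does not include E. So d(L,E) = 3.

3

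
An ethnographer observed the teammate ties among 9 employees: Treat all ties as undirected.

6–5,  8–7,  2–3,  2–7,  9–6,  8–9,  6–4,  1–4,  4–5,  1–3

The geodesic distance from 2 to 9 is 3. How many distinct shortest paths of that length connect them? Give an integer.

The shortest distance is 3, and the only length-3 path is 2–7–8–9. So there is exactly 1 shortest path.

1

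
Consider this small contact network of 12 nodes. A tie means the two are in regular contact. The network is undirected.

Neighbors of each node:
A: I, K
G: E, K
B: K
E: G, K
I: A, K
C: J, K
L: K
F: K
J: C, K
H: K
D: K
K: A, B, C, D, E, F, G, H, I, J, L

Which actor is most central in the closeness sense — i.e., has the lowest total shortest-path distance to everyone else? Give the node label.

Farness (sum of distances to all others) for each node — A:20, B:21, C:20, D:21, E:20, F:21, G:20, H:21, I:20, J:20, K:11, L:21.
The smallest farness is 11, for K, so K has the highest closeness.

K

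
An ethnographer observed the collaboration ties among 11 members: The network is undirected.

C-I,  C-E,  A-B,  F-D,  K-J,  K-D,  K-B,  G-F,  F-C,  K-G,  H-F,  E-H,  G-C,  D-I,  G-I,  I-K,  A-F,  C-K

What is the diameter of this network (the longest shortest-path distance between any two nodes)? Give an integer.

Eccentricity of each node (its greatest distance to any other): A:3, B:3, C:2, D:3, E:3, F:3, G:2, H:4, I:3, J:4, K:3.
The maximum eccentricity is 4, realized for instance by the pair H–J via H – F – G – K – J. So the diameter is 4.

4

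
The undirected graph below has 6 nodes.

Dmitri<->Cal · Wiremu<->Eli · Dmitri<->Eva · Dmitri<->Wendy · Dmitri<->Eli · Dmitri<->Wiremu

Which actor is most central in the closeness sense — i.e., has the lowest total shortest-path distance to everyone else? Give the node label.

Farness (sum of distances to all others) for each node — Cal:9, Dmitri:5, Eli:8, Eva:9, Wendy:9, Wiremu:8.
The smallest farness is 5, for Dmitri, so Dmitri has the highest closeness.

Dmitri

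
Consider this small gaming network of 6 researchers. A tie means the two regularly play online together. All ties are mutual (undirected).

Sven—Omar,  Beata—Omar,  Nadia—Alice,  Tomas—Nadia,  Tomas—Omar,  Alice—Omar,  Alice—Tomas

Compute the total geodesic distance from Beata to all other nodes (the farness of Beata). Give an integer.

Distances from Beata: Alice:2, Nadia:3, Omar:1, Sven:2, Tomas:2.
Sum = 2 + 3 + 1 + 2 + 2 = 10.

10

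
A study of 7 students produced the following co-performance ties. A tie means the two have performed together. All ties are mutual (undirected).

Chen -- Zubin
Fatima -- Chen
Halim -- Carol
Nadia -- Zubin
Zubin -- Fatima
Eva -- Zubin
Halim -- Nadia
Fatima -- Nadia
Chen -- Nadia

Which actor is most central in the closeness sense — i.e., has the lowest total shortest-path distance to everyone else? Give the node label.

Farness (sum of distances to all others) for each node — Carol:16, Chen:10, Eva:14, Fatima:10, Halim:11, Nadia:8, Zubin:9.
The smallest farness is 8, for Nadia, so Nadia has the highest closeness.

Nadia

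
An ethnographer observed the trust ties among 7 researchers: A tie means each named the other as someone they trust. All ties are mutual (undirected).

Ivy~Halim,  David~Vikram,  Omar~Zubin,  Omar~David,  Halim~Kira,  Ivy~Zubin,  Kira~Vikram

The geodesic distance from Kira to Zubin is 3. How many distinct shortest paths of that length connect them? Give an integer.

1

The shortest distance is 3, and the only length-3 path is Kira–Halim–Ivy–Zubin. So there is exactly 1 shortest path.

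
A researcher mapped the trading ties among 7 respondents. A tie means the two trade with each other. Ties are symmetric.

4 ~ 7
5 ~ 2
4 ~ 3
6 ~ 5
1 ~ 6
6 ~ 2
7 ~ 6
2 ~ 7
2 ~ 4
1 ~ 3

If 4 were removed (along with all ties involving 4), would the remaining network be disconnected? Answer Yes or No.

No

Even without 4, every remaining node can still reach every other (the residual graph is connected), so 4 is not a cut vertex.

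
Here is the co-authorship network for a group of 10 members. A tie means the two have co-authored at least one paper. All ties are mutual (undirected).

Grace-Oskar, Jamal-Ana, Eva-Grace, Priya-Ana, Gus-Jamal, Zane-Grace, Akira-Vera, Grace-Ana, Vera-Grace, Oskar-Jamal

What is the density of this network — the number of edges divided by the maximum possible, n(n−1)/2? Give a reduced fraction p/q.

There are 10 edges and 10 nodes, so the maximum possible is C(10,2) = 45.
Density = 10/45 = 2/9.

2/9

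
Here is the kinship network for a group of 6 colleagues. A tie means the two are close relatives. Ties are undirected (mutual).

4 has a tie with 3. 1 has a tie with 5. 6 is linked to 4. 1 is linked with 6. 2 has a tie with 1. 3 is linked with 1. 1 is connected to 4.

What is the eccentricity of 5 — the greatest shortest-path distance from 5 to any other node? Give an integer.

Distances from 5: 1:1, 2:2, 3:2, 4:2, 6:2.
The largest is 2 (to 3, 6, 2, and 4), so the eccentricity of 5 is 2.

2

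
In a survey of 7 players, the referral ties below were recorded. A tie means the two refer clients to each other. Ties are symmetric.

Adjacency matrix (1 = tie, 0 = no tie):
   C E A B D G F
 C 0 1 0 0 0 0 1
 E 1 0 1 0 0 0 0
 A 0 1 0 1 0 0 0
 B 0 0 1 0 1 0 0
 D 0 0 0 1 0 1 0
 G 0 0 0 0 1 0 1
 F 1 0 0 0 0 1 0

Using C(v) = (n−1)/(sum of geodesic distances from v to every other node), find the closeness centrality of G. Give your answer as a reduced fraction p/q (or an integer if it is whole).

1/2

Distances from G: A:3, B:2, C:2, D:1, E:3, F:1. Sum = 12.
n = 7, so closeness = 6/12 = 1/2.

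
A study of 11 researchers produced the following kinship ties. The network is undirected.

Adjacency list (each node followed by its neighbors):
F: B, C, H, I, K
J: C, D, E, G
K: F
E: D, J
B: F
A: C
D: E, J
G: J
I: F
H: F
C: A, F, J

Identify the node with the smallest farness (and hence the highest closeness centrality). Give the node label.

C

Farness (sum of distances to all others) for each node — A:26, B:27, C:17, D:28, E:28, F:18, G:29, H:27, I:27, J:20, K:27.
The smallest farness is 17, for C, so C has the highest closeness.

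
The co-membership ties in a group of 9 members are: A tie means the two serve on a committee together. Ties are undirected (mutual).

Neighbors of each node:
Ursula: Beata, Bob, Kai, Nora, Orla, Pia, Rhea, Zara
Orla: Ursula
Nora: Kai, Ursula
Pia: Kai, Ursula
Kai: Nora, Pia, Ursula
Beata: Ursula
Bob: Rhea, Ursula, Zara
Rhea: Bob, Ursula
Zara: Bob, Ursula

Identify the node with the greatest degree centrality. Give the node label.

Ursula

Degrees — Beata:1, Bob:3, Kai:3, Nora:2, Orla:1, Pia:2, Rhea:2, Ursula:8, Zara:2.
The maximum is 8, attained only by Ursula.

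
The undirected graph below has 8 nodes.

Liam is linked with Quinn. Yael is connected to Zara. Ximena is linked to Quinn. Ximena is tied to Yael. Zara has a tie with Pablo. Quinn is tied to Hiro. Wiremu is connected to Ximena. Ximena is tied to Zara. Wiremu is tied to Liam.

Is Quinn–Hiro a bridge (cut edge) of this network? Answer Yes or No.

Yes

Without the Quinn–Hiro edge there is no alternate route between Quinn and Hiro, so the network disconnects. It is a bridge.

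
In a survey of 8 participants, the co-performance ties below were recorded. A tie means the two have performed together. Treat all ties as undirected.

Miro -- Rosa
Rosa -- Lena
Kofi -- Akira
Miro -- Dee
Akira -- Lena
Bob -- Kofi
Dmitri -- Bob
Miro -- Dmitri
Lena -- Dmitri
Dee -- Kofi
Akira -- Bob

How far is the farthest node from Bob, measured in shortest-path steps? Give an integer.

Distances from Bob: Akira:1, Dee:2, Dmitri:1, Kofi:1, Lena:2, Miro:2, Rosa:3.
The largest is 3 (to Rosa), so the eccentricity of Bob is 3.

3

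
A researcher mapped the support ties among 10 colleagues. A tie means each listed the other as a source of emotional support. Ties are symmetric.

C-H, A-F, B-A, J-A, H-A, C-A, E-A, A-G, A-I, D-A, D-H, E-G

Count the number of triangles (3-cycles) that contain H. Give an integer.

2

H's neighbors: A, C, and D.
Neighbor pairs that are themselves tied: H–A–C; H–A–D. Each forms one triangle with H, for 2 in total.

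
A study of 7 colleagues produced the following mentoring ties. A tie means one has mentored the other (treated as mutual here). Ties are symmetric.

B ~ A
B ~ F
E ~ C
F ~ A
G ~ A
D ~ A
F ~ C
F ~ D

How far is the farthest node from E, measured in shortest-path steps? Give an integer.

4

Distances from E: A:3, B:3, C:1, D:3, F:2, G:4.
The largest is 4 (to G), so the eccentricity of E is 4.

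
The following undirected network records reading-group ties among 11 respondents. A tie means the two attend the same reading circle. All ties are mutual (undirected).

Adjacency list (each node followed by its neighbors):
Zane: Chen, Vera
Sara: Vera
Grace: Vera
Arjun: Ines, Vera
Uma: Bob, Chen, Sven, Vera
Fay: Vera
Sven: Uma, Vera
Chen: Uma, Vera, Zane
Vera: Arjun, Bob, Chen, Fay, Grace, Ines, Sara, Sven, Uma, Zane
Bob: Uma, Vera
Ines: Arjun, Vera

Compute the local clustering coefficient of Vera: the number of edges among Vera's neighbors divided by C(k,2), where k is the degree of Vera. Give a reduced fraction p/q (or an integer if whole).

1/9

Vera's neighbors: Arjun, Bob, Chen, Fay, Grace, Ines, Sara, Sven, Uma, and Zane (k = 10).
Possible neighbor pairs: C(10,2) = 45. Edges among them: Arjun–Ines, Bob–Uma, Chen–Uma, Chen–Zane, Sven–Uma → e = 5.
Clustering(Vera) = 5/45 = 1/9.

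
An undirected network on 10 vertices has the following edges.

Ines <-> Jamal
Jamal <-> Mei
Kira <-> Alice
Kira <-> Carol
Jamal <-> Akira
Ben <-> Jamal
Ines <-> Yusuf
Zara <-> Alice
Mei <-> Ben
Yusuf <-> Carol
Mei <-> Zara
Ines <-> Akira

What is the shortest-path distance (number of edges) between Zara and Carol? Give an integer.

3

One shortest route is Zara – Alice – Kira – Carol, which uses 3 edges, and at distance 2 from Zara we only reach {Ben, Jamal, Kira}, which does not include Carol. So d(Zara,Carol) = 3.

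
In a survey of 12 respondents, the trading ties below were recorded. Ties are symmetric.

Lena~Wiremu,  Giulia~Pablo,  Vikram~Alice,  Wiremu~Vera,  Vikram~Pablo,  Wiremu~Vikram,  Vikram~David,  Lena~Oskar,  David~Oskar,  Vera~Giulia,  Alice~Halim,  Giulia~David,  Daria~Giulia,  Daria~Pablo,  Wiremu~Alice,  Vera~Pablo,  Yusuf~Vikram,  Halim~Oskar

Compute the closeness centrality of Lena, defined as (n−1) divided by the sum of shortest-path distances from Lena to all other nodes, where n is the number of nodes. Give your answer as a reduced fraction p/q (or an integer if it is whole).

Distances from Lena: Alice:2, Daria:4, David:2, Giulia:3, Halim:2, Oskar:1, Pablo:3, Vera:2, Vikram:2, Wiremu:1, Yusuf:3. Sum = 25.
n = 12, so closeness = 11/25.

11/25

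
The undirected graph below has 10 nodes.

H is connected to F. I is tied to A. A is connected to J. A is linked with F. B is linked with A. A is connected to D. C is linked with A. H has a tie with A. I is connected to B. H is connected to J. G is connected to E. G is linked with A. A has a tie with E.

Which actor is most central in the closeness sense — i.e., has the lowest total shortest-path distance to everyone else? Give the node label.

A

Farness (sum of distances to all others) for each node — A:9, B:16, C:17, D:17, E:16, F:16, G:16, H:15, I:16, J:16.
The smallest farness is 9, for A, so A has the highest closeness.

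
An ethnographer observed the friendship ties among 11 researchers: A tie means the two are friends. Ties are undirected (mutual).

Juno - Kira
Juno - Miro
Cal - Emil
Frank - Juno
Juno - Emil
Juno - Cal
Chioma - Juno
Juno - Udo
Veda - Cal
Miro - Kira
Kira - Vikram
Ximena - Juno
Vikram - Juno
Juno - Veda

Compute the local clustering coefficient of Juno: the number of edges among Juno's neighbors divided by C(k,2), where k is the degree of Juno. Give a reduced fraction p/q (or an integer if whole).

4/45

Juno's neighbors: Cal, Chioma, Emil, Frank, Kira, Miro, Udo, Veda, Vikram, and Ximena (k = 10).
Possible neighbor pairs: C(10,2) = 45. Edges among them: Cal–Emil, Cal–Veda, Kira–Miro, Kira–Vikram → e = 4.
Clustering(Juno) = 4/45.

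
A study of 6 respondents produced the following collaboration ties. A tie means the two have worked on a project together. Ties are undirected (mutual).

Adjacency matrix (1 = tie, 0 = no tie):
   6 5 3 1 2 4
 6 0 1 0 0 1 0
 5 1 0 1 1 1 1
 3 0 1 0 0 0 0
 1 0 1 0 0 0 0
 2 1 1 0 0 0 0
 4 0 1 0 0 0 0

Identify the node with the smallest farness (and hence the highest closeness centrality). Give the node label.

Farness (sum of distances to all others) for each node — 1:9, 2:8, 3:9, 4:9, 5:5, 6:8.
The smallest farness is 5, for 5, so 5 has the highest closeness.

5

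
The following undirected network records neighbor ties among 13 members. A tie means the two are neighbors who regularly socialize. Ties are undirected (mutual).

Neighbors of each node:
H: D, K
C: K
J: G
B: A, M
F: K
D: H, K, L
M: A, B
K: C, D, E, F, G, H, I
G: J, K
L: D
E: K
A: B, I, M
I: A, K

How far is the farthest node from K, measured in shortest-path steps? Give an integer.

Distances from K: A:2, B:3, C:1, D:1, E:1, F:1, G:1, H:1, I:1, J:2, L:2, M:3.
The largest is 3 (to B and M), so the eccentricity of K is 3.

3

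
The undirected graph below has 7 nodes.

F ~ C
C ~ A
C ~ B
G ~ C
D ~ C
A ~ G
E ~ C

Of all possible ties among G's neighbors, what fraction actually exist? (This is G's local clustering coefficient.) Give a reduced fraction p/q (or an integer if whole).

1

G's neighbors: A and C (k = 2).
Possible neighbor pairs: C(2,2) = 1. Edges among them: A–C → e = 1.
Clustering(G) = 1/1.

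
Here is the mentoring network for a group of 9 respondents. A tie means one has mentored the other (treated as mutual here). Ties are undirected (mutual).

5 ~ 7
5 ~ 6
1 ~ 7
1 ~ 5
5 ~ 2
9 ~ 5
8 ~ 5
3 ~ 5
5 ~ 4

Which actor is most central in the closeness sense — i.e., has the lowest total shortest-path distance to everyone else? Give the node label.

Farness (sum of distances to all others) for each node — 1:14, 2:15, 3:15, 4:15, 5:8, 6:15, 7:14, 8:15, 9:15.
The smallest farness is 8, for 5, so 5 has the highest closeness.

5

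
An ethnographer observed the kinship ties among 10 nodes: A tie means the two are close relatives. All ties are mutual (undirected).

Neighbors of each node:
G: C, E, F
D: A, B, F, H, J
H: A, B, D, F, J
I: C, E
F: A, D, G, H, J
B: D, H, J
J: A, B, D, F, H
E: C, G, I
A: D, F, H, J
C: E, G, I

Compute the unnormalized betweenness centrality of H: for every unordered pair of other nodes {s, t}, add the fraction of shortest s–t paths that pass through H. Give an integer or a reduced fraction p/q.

2

Pairs whose geodesics pass through H — B–A: 1/3; B–F: 1/3; B–E: 1/3; B–G: 1/3; B–C: 1/3; B–I: 2/6.
All other pairs contribute 0.
Summing the contributions gives betweenness(H) = 2.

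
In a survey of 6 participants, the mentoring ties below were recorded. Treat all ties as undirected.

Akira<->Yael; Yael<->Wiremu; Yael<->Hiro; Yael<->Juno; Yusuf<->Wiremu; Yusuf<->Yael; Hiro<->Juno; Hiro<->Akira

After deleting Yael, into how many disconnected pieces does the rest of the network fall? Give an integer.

2

Without Yael, the remaining ties split the others into: {Wiremu, Yusuf}; {Akira, Hiro, Juno}.
That's 2 separate components.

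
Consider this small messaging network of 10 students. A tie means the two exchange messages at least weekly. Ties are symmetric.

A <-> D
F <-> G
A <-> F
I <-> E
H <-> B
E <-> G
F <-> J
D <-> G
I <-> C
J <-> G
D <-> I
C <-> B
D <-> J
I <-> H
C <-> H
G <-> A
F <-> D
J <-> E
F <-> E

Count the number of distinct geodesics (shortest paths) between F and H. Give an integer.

2

The shortest distance is 3. The length-3 paths are: F–D–I–H; F–E–I–H.
That gives 2 distinct shortest paths.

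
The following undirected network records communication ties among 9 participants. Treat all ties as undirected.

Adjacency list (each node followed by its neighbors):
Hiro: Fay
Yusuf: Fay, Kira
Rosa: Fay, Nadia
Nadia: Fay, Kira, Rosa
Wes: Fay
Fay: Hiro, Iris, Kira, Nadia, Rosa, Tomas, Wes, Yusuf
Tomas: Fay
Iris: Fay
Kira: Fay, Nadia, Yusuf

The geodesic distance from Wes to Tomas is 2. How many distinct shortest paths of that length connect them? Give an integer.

1

The shortest distance is 2, and the only length-2 path is Wes–Fay–Tomas. So there is exactly 1 shortest path.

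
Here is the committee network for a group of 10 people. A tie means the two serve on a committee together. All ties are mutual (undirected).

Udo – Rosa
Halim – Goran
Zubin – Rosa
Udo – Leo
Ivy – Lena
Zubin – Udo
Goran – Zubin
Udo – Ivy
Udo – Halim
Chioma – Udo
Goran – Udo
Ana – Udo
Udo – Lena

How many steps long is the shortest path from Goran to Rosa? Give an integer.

2

One shortest route is Goran – Udo – Rosa, which uses 2 edges, and Goran and Rosa are not directly tied, so nothing shorter exists. So d(Goran,Rosa) = 2.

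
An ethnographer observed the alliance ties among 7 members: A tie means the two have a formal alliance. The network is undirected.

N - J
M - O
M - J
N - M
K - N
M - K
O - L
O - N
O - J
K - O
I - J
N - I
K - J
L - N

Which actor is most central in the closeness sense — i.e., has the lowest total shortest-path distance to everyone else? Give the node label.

N

Farness (sum of distances to all others) for each node — I:10, J:7, K:8, L:10, M:8, N:6, O:7.
The smallest farness is 6, for N, so N has the highest closeness.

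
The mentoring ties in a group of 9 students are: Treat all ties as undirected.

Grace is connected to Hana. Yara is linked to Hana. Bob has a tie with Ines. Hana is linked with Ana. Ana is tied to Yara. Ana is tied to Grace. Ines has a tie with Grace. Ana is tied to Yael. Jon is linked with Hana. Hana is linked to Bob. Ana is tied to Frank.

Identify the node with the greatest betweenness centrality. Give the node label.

Unnormalized betweenness of each node: Ana:83/6, Bob:4/3, Frank:0, Grace:14/3, Hana:38/3, Ines:1/2, Jon:0, Yael:0, Yara:0.
Ana has the largest value, 83/6, making it the main broker — the node through which the most shortest paths run.

Ana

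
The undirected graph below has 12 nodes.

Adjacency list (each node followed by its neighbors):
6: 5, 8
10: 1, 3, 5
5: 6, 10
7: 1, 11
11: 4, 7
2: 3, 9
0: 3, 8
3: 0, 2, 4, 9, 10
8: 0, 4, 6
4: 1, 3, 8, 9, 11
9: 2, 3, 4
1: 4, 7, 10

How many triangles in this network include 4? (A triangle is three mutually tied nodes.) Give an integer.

4's neighbors: 1, 3, 8, 9, and 11.
Neighbor pairs that are themselves tied: 4–3–9. Each forms one triangle with 4, for 1 in total.

1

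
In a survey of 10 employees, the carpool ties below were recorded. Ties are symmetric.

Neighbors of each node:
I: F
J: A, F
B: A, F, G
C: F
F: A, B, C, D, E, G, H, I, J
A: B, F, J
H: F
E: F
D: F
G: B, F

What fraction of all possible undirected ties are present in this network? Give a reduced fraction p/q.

There are 12 edges and 10 nodes, so the maximum possible is C(10,2) = 45.
Density = 12/45 = 4/15.

4/15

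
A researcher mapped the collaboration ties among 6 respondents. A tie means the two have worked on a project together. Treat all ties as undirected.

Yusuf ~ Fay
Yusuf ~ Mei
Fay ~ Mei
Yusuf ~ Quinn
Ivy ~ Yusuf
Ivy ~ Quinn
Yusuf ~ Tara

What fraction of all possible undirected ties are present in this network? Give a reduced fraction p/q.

7/15

There are 7 edges and 6 nodes, so the maximum possible is C(6,2) = 15.
Density = 7/15.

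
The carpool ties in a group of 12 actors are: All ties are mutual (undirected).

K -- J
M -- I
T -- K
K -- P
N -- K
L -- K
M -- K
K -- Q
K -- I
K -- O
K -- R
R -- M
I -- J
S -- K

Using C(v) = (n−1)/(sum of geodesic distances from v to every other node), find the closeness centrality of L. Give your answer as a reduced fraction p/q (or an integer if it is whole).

11/21

Distances from L: I:2, J:2, K:1, M:2, N:2, O:2, P:2, Q:2, R:2, S:2, T:2. Sum = 21.
n = 12, so closeness = 11/21.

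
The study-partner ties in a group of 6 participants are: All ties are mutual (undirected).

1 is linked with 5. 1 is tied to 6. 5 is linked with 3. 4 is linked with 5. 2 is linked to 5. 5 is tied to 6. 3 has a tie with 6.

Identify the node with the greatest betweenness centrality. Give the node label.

Unnormalized betweenness of each node: 1:0, 2:0, 3:0, 4:0, 5:15/2, 6:1/2.
5 has the largest value, 15/2, making it the main broker — the node through which the most shortest paths run.

5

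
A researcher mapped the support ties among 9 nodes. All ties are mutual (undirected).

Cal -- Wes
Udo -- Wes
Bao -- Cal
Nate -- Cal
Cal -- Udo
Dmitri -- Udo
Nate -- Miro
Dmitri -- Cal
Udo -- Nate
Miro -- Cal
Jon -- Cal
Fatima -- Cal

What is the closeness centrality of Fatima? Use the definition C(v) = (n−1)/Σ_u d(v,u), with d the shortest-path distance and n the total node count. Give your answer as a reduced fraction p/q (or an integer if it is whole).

Distances from Fatima: Bao:2, Cal:1, Dmitri:2, Jon:2, Miro:2, Nate:2, Udo:2, Wes:2. Sum = 15.
n = 9, so closeness = 8/15.

8/15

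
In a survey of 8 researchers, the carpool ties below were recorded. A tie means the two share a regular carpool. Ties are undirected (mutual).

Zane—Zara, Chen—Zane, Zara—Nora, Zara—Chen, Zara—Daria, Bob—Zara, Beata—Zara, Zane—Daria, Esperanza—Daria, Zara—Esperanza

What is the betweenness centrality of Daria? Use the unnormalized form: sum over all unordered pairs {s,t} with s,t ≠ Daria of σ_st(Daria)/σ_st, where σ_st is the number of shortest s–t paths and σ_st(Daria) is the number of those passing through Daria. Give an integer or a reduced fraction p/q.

1/2

Pairs whose geodesics pass through Daria — Zane–Esperanza: 1/2.
All other pairs contribute 0.
Summing the contributions gives betweenness(Daria) = 1/2.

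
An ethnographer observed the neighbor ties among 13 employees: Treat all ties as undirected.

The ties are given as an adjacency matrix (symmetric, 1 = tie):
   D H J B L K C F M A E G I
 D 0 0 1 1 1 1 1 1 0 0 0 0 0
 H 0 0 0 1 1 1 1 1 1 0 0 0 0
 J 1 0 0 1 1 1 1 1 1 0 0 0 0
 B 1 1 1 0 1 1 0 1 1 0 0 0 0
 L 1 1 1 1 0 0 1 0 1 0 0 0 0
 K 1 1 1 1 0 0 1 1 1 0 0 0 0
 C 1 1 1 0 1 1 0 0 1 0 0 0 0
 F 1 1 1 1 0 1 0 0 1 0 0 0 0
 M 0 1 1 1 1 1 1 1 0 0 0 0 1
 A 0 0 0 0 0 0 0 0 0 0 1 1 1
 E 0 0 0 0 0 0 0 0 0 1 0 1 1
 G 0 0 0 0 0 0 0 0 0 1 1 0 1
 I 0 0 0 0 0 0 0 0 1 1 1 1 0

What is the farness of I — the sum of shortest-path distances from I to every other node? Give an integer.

21

Distances from I: A:1, B:2, C:2, D:3, E:1, F:2, G:1, H:2, J:2, K:2, L:2, M:1.
Sum = 1 + 2 + 2 + 3 + 1 + 2 + 1 + 2 + 2 + 2 + 2 + 1 = 21.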